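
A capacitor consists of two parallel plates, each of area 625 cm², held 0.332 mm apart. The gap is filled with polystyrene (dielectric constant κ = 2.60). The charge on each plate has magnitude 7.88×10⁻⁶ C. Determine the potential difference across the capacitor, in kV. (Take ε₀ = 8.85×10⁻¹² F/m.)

1.82 kV

A = 625 cm² = 6.25×10⁻² m².
C = κε₀A/d = 2.60 × 8.85×10⁻¹² × 6.25×10⁻² / 3.32×10⁻⁴ = 4.33×10⁻⁹ F.
V = Q/C = 7.88×10⁻⁶ / 4.33×10⁻⁹ = 1.82×10³ V.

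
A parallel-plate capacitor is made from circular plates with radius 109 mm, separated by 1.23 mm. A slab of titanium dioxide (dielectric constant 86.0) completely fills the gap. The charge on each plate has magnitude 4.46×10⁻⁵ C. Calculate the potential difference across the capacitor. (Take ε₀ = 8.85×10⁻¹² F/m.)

V ≈ 1.93 kV

A = π(109 mm)² = 3.73×10⁻² m².
C = κε₀A/d = 86.0 × 8.85×10⁻¹² × 3.73×10⁻² / 1.23×10⁻³ = 2.31×10⁻⁸ F.
V = Q/C = 4.46×10⁻⁵ / 2.31×10⁻⁸ = 1.93×10³ V.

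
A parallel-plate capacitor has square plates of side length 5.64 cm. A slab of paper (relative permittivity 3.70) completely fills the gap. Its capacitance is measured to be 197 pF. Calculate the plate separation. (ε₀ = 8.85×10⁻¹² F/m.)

0.529 mm

A = (5.64 cm)² = 3.18×10⁻³ m².
d = κε₀A/C = 3.70 × 8.85×10⁻¹² × 3.18×10⁻³ / 1.97×10⁻¹⁰ = 5.29×10⁻⁴ m.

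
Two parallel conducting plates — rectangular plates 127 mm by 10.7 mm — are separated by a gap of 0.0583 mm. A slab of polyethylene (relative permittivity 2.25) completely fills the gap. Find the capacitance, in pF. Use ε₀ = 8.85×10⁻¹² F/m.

A = 127 × 10.7 mm² = 1.36×10⁻³ m².
C = κε₀A/d = 2.25 × 8.85×10⁻¹² × 1.36×10⁻³ / 5.83×10⁻⁵ = 4.64×10⁻¹⁰ F.

C ≈ 464 pF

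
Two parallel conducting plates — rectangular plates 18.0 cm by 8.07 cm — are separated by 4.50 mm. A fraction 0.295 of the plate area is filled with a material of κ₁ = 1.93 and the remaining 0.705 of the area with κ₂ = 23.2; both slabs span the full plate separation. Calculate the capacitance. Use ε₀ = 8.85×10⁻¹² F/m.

C ≈ 484 pF

A = 18.0 × 8.07 cm² = 1.45×10⁻² m².
Side-by-side slabs ⇒ two capacitors in parallel, each spanning the full gap.
C₁ = κ₁ε₀A₁/d = 1.93 × 8.85×10⁻¹² × 4.29×10⁻³ / 4.50×10⁻³ = 1.63×10⁻¹¹ F.
C₂ = κ₂ε₀A₂/d = 23.2 × 8.85×10⁻¹² × 1.02×10⁻² / 4.50×10⁻³ = 4.67×10⁻¹⁰ F.
C = C₁ + C₂ = 4.84×10⁻¹⁰ F.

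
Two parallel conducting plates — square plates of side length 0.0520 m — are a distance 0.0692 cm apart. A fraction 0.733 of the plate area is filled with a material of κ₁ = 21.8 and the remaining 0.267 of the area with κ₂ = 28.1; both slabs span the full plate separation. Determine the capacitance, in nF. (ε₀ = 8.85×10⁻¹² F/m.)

A = (0.0520 m)² = 2.70×10⁻³ m².
Side-by-side slabs ⇒ two capacitors in parallel, each spanning the full gap.
C₁ = κ₁ε₀A₁/d = 21.8 × 8.85×10⁻¹² × 1.98×10⁻³ / 6.92×10⁻⁴ = 5.53×10⁻¹⁰ F.
C₂ = κ₂ε₀A₂/d = 28.1 × 8.85×10⁻¹² × 7.22×10⁻⁴ / 6.92×10⁻⁴ = 2.59×10⁻¹⁰ F.
C = C₁ + C₂ = 8.12×10⁻¹⁰ F.

C ≈ 0.812 nF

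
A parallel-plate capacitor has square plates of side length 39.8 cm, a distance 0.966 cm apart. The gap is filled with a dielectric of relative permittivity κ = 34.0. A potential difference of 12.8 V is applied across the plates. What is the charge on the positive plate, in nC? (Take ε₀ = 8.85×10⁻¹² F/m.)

Q ≈ 63.2 nC

A = (39.8 cm)² = 0.158 m².
C = κε₀A/d = 34.0 × 8.85×10⁻¹² × 0.158 / 9.66×10⁻³ = 4.93×10⁻⁹ F.
Q = CV = 4.93×10⁻⁹ × 12.8 = 6.32×10⁻⁸ C.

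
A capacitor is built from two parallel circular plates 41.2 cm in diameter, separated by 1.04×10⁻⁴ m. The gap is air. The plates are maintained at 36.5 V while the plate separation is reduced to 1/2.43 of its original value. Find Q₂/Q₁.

Battery connected ⇒ V is held fixed.
C₂ = 2.43 C₁ and Q = CV, so Q₂/Q₁ = C₂/C₁ = 2.43.

2.43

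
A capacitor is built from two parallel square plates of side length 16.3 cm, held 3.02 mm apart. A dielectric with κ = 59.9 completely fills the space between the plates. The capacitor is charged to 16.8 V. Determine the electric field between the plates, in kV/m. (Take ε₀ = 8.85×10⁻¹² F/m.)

E = V/d = 16.8 / 3.02×10⁻³ = 5.56×10³ V/m.

E ≈ 5.56 kV/m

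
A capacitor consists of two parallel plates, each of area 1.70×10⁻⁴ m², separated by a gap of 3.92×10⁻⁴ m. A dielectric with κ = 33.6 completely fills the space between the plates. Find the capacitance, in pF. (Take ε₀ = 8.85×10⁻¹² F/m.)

C = κε₀A/d = 33.6 × 8.85×10⁻¹² × 1.70×10⁻⁴ / 3.92×10⁻⁴ = 1.29×10⁻¹⁰ F.

C ≈ 129 pF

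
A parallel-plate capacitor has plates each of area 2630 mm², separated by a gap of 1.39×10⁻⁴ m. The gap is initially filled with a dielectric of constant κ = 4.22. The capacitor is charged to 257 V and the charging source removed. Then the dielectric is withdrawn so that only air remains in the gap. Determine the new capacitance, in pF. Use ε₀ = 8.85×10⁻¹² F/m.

A = 2630 mm² = 2.63×10⁻³ m².
Initially C₁ = κε₀A/d = 4.22 × 8.85×10⁻¹² × 2.63×10⁻³ / 1.39×10⁻⁴ = 7.07×10⁻¹⁰ F.
C = κε₀A/d scales with κ, so C₂/C₁ = 1/κ = 1/4.22 = 0.237.
C₂ = 0.237 × 7.07×10⁻¹⁰ = 1.67×10⁻¹⁰ F.

C ≈ 167 pF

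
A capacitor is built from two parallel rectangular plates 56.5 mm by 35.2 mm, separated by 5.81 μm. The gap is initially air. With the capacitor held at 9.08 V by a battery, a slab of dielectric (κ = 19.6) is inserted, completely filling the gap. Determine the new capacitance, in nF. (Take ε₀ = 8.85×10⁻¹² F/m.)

A = 56.5 × 35.2 mm² = 1.99×10⁻³ m².
Initially C₁ = ε₀A/d = 8.85×10⁻¹² × 1.99×10⁻³ / 5.81×10⁻⁶ = 3.03×10⁻⁹ F.
C = κε₀A/d scales with κ, so C₂/C₁ = κ = 19.6.
C₂ = 19.6 × 3.03×10⁻⁹ = 5.94×10⁻⁸ F.

59.4 nF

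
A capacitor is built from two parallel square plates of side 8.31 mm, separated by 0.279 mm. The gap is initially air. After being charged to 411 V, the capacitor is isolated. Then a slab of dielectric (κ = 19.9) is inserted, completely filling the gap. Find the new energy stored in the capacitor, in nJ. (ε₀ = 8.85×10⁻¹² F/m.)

9.30 nJ

A = (8.31 mm)² = 6.91×10⁻⁵ m².
Initially C₁ = ε₀A/d = 8.85×10⁻¹² × 6.91×10⁻⁵ / 2.79×10⁻⁴ = 2.19×10⁻¹² F.
U₁ = 1.85×10⁻⁷ J.
Isolated ⇒ Q is held fixed. C₂ = 19.9 C₁ and U = Q²/(2C), so U₂/U₁ = C₁/C₂ = 0.0503.
U₂ = 0.0503 × 1.85×10⁻⁷ = 9.30×10⁻⁹ J.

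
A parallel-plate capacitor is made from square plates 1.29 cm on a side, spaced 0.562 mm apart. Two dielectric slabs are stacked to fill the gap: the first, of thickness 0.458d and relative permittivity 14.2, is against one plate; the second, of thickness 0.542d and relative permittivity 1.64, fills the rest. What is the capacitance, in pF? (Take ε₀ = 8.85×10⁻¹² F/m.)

A = (1.29 cm)² = 1.66×10⁻⁴ m².
Stacked slabs ⇒ two capacitors in series, each with the full plate area.
C₁ = κ₁ε₀A/d₁ = 14.2 × 8.85×10⁻¹² × 1.66×10⁻⁴ / 2.57×10⁻⁴ = 8.12×10⁻¹¹ F.
C₂ = κ₂ε₀A/d₂ = 1.64 × 8.85×10⁻¹² × 1.66×10⁻⁴ / 3.05×10⁻⁴ = 7.93×10⁻¹² F.
C = (1/C₁ + 1/C₂)⁻¹ = 7.22×10⁻¹² F.

7.22 pF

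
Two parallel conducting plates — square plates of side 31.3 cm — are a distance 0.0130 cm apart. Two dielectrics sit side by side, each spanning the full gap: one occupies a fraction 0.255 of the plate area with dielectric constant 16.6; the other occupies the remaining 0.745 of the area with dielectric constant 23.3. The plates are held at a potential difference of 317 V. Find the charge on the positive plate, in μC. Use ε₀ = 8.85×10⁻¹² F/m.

45.6 μC

A = (31.3 cm)² = 9.80×10⁻² m².
Side-by-side slabs ⇒ two capacitors in parallel, each spanning the full gap.
C₁ = κ₁ε₀A₁/d = 16.6 × 8.85×10⁻¹² × 2.50×10⁻² / 1.30×10⁻⁴ = 2.82×10⁻⁸ F.
C₂ = κ₂ε₀A₂/d = 23.3 × 8.85×10⁻¹² × 7.30×10⁻² / 1.30×10⁻⁴ = 1.16×10⁻⁷ F.
C = C₁ + C₂ = 1.44×10⁻⁷ F.
Q = CV = 1.44×10⁻⁷ × 317 = 4.56×10⁻⁵ C.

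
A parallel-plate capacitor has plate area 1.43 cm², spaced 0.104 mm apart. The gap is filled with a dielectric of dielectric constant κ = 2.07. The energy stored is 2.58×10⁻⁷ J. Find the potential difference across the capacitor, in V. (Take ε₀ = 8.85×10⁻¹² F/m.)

A = 1.43 cm² = 1.43×10⁻⁴ m².
C = κε₀A/d = 2.07 × 8.85×10⁻¹² × 1.43×10⁻⁴ / 1.04×10⁻⁴ = 2.52×10⁻¹¹ F.
V = √(2U/C) = √(2 × 2.58×10⁻⁷ / 2.52×10⁻¹¹) = 1.43×10² V.

V ≈ 143 V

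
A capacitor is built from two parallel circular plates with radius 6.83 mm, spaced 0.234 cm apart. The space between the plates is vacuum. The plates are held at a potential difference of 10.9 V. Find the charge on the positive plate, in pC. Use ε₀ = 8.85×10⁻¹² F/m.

A = π(6.83 mm)² = 1.47×10⁻⁴ m².
C = ε₀A/d = 8.85×10⁻¹² × 1.47×10⁻⁴ / 2.34×10⁻³ = 5.54×10⁻¹³ F.
Q = CV = 5.54×10⁻¹³ × 10.9 = 6.04×10⁻¹² C.

6.04 pC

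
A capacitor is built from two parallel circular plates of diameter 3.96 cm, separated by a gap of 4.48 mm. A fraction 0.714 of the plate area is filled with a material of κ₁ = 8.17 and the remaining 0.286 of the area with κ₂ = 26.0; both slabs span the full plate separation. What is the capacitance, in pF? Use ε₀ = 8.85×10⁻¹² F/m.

C ≈ 32.3 pF

A = π(3.96/2 cm)² = 1.23×10⁻³ m².
Side-by-side slabs ⇒ two capacitors in parallel, each spanning the full gap.
C₁ = κ₁ε₀A₁/d = 8.17 × 8.85×10⁻¹² × 8.79×10⁻⁴ / 4.48×10⁻³ = 1.42×10⁻¹¹ F.
C₂ = κ₂ε₀A₂/d = 26.0 × 8.85×10⁻¹² × 3.52×10⁻⁴ / 4.48×10⁻³ = 1.81×10⁻¹¹ F.
C = C₁ + C₂ = 3.23×10⁻¹¹ F.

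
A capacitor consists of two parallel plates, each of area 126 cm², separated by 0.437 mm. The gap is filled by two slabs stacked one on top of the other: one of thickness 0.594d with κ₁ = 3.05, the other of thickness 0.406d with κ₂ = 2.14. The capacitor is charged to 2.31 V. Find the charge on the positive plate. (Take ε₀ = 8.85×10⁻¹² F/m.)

A = 126 cm² = 1.26×10⁻² m².
Stacked slabs ⇒ two capacitors in series, each with the full plate area.
C₁ = κ₁ε₀A/d₁ = 3.05 × 8.85×10⁻¹² × 1.26×10⁻² / 2.60×10⁻⁴ = 1.31×10⁻⁹ F.
C₂ = κ₂ε₀A/d₂ = 2.14 × 8.85×10⁻¹² × 1.26×10⁻² / 1.77×10⁻⁴ = 1.34×10⁻⁹ F.
C = (1/C₁ + 1/C₂)⁻¹ = 6.64×10⁻¹⁰ F.
Q = CV = 6.64×10⁻¹⁰ × 2.31 = 1.53×10⁻⁹ C.

1.53 nC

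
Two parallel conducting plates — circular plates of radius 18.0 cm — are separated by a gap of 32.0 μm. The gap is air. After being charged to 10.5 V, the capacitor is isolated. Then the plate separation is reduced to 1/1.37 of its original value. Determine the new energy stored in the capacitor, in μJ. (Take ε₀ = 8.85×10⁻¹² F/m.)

A = π(18.0 cm)² = 0.102 m².
Initially C₁ = ε₀A/d = 8.85×10⁻¹² × 0.102 / 3.20×10⁻⁵ = 2.82×10⁻⁸ F.
U₁ = 1.55×10⁻⁶ J.
Isolated ⇒ Q is held fixed. C₂ = 1.37 C₁ and U = Q²/(2C), so U₂/U₁ = C₁/C₂ = 0.730.
U₂ = 0.730 × 1.55×10⁻⁶ = 1.13×10⁻⁶ J.

1.13 μJ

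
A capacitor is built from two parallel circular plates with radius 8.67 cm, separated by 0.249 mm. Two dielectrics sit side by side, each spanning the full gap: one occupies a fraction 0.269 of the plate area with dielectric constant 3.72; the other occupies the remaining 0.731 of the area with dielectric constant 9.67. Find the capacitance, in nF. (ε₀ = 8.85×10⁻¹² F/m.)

A = π(8.67 cm)² = 2.36×10⁻² m².
Side-by-side slabs ⇒ two capacitors in parallel, each spanning the full gap.
C₁ = κ₁ε₀A₁/d = 3.72 × 8.85×10⁻¹² × 6.35×10⁻³ / 2.49×10⁻⁴ = 8.40×10⁻¹⁰ F.
C₂ = κ₂ε₀A₂/d = 9.67 × 8.85×10⁻¹² × 1.73×10⁻² / 2.49×10⁻⁴ = 5.93×10⁻⁹ F.
C = C₁ + C₂ = 6.77×10⁻⁹ F.

C ≈ 6.77 nF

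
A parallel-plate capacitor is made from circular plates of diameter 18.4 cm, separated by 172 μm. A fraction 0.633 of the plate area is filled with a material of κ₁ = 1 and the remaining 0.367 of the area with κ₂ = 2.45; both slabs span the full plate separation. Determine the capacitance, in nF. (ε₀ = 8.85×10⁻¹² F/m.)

C ≈ 2.10 nF

A = π(18.4/2 cm)² = 2.66×10⁻² m².
Side-by-side slabs ⇒ two capacitors in parallel, each spanning the full gap.
C₁ = κ₁ε₀A₁/d = 1.00 × 8.85×10⁻¹² × 1.68×10⁻² / 1.72×10⁻⁴ = 8.66×10⁻¹⁰ F.
C₂ = κ₂ε₀A₂/d = 2.45 × 8.85×10⁻¹² × 9.76×10⁻³ / 1.72×10⁻⁴ = 1.23×10⁻⁹ F.
C = C₁ + C₂ = 2.10×10⁻⁹ F.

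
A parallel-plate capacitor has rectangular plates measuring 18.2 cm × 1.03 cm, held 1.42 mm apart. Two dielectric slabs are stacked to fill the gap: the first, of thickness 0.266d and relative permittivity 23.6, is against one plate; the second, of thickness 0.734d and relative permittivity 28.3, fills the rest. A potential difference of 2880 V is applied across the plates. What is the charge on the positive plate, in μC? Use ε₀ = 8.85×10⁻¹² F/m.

0.904 μC

A = 18.2 × 1.03 cm² = 1.87×10⁻³ m².
Stacked slabs ⇒ two capacitors in series, each with the full plate area.
C₁ = κ₁ε₀A/d₁ = 23.6 × 8.85×10⁻¹² × 1.87×10⁻³ / 3.78×10⁻⁴ = 1.04×10⁻⁹ F.
C₂ = κ₂ε₀A/d₂ = 28.3 × 8.85×10⁻¹² × 1.87×10⁻³ / 1.04×10⁻³ = 4.50×10⁻¹⁰ F.
C = (1/C₁ + 1/C₂)⁻¹ = 3.14×10⁻¹⁰ F.
Q = CV = 3.14×10⁻¹⁰ × 2880 = 9.04×10⁻⁷ C.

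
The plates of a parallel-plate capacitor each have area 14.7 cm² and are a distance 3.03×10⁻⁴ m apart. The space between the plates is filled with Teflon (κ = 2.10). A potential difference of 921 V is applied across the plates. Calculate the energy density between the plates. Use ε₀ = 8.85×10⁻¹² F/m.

E = V/d = 921 / 3.03×10⁻⁴ = 3.04×10⁶ V/m.
u = ½κε₀E² = ½ × 2.10 × 8.85×10⁻¹² × (3.04×10⁶)² = 85.9 J/m³.

85.9 J/m³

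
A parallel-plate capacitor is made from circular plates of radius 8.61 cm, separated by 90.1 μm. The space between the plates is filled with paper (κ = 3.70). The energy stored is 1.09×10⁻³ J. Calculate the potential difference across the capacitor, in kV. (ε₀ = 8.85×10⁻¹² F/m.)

A = π(8.61 cm)² = 2.33×10⁻² m².
C = κε₀A/d = 3.70 × 8.85×10⁻¹² × 2.33×10⁻² / 9.01×10⁻⁵ = 8.46×10⁻⁹ F.
V = √(2U/C) = √(2 × 1.09×10⁻³ / 8.46×10⁻⁹) = 5.08×10² V.

V ≈ 0.508 kV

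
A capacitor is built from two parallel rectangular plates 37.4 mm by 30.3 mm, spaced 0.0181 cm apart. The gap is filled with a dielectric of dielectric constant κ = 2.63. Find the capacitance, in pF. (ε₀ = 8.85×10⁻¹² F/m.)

C ≈ 146 pF

A = 37.4 × 30.3 mm² = 1.13×10⁻³ m².
C = κε₀A/d = 2.63 × 8.85×10⁻¹² × 1.13×10⁻³ / 1.81×10⁻⁴ = 1.46×10⁻¹⁰ F.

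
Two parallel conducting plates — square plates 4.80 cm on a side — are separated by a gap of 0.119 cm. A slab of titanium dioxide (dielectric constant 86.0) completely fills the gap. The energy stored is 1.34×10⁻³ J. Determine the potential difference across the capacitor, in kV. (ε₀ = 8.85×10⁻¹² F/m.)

1.35 kV

A = (4.80 cm)² = 2.30×10⁻³ m².
C = κε₀A/d = 86.0 × 8.85×10⁻¹² × 2.30×10⁻³ / 1.19×10⁻³ = 1.47×10⁻⁹ F.
V = √(2U/C) = √(2 × 1.34×10⁻³ / 1.47×10⁻⁹) = 1.35×10³ V.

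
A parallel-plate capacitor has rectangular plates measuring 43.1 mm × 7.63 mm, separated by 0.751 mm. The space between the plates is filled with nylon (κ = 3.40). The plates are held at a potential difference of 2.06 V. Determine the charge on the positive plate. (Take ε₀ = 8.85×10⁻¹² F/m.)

A = 43.1 × 7.63 mm² = 3.29×10⁻⁴ m².
C = κε₀A/d = 3.40 × 8.85×10⁻¹² × 3.29×10⁻⁴ / 7.51×10⁻⁴ = 1.32×10⁻¹¹ F.
Q = CV = 1.32×10⁻¹¹ × 2.06 = 2.71×10⁻¹¹ C.

Q ≈ 27.1 pC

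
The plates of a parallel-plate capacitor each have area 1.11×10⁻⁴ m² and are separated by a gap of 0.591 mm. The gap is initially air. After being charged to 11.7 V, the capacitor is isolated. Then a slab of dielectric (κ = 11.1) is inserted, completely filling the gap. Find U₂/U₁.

Isolated ⇒ Q is held fixed.
C₂ = 11.1 C₁ and U = Q²/(2C), so U₂/U₁ = C₁/C₂ = 0.0901.

0.0901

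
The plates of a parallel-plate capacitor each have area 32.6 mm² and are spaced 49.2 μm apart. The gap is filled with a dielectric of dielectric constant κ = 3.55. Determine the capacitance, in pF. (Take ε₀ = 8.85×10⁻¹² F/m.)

A = 32.6 mm² = 3.26×10⁻⁵ m².
C = κε₀A/d = 3.55 × 8.85×10⁻¹² × 3.26×10⁻⁵ / 4.92×10⁻⁵ = 2.08×10⁻¹¹ F.

C ≈ 20.8 pF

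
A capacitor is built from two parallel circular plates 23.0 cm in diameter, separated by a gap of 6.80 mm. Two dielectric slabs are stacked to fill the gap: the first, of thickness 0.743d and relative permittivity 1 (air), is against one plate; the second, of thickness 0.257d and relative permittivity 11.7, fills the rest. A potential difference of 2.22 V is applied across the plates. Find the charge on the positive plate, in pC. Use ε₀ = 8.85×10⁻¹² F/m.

157 pC

A = π(23.0/2 cm)² = 4.15×10⁻² m².
Stacked slabs ⇒ two capacitors in series, each with the full plate area.
C₁ = κ₁ε₀A/d₁ = 1.00 × 8.85×10⁻¹² × 4.15×10⁻² / 5.05×10⁻³ = 7.28×10⁻¹¹ F.
C₂ = κ₂ε₀A/d₂ = 11.7 × 8.85×10⁻¹² × 4.15×10⁻² / 1.75×10⁻³ = 2.46×10⁻⁹ F.
C = (1/C₁ + 1/C₂)⁻¹ = 7.07×10⁻¹¹ F.
Q = CV = 7.07×10⁻¹¹ × 2.22 = 1.57×10⁻¹⁰ C.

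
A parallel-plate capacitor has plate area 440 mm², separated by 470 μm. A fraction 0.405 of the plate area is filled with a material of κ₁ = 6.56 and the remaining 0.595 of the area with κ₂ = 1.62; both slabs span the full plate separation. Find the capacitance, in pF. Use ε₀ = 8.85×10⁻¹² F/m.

C ≈ 30.0 pF

A = 440 mm² = 4.40×10⁻⁴ m².
Side-by-side slabs ⇒ two capacitors in parallel, each spanning the full gap.
C₁ = κ₁ε₀A₁/d = 6.56 × 8.85×10⁻¹² × 1.78×10⁻⁴ / 4.70×10⁻⁴ = 2.20×10⁻¹¹ F.
C₂ = κ₂ε₀A₂/d = 1.62 × 8.85×10⁻¹² × 2.62×10⁻⁴ / 4.70×10⁻⁴ = 7.99×10⁻¹² F.
C = C₁ + C₂ = 3.00×10⁻¹¹ F.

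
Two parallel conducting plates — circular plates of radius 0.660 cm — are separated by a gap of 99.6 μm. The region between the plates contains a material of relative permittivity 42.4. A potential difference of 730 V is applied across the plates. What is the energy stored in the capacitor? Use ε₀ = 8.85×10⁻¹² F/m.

A = π(0.660 cm)² = 1.37×10⁻⁴ m².
C = κε₀A/d = 42.4 × 8.85×10⁻¹² × 1.37×10⁻⁴ / 9.96×10⁻⁵ = 5.16×10⁻¹⁰ F.
U = ½CV² = ½ × 5.16×10⁻¹⁰ × (730)² = 1.37×10⁻⁴ J.

137 μJ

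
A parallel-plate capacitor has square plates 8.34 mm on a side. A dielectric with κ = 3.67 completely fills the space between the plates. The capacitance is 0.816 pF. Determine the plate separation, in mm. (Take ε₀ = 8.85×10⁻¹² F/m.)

A = (8.34 mm)² = 6.96×10⁻⁵ m².
d = κε₀A/C = 3.67 × 8.85×10⁻¹² × 6.96×10⁻⁵ / 8.16×10⁻¹³ = 2.77×10⁻³ m.

d ≈ 2.77 mm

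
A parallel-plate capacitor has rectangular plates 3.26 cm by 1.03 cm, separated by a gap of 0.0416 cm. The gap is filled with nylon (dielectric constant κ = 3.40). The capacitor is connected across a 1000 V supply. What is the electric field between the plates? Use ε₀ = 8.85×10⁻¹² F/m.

E = V/d = 1000 / 4.16×10⁻⁴ = 2.40×10⁶ V/m.

2.40 MV/m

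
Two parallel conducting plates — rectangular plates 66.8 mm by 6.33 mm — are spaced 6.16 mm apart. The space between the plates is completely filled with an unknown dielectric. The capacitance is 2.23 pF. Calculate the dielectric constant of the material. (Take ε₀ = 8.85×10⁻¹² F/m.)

3.67

A = 66.8 × 6.33 mm² = 4.23×10⁻⁴ m².
κ = Cd/(ε₀A) = 2.23×10⁻¹² × 6.16×10⁻³ / (8.85×10⁻¹² × 4.23×10⁻⁴) = 3.67.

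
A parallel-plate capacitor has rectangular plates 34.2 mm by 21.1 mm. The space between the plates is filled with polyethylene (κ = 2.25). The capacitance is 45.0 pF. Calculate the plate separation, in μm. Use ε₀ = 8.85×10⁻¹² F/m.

d ≈ 319 μm

A = 34.2 × 21.1 mm² = 7.22×10⁻⁴ m².
d = κε₀A/C = 2.25 × 8.85×10⁻¹² × 7.22×10⁻⁴ / 4.50×10⁻¹¹ = 3.19×10⁻⁴ m.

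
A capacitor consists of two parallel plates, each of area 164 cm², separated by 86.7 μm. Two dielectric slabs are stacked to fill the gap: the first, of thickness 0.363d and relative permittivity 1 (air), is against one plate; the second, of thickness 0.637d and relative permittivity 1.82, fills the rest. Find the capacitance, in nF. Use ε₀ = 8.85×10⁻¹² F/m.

A = 164 cm² = 1.64×10⁻² m².
Stacked slabs ⇒ two capacitors in series, each with the full plate area.
C₁ = κ₁ε₀A/d₁ = 1.00 × 8.85×10⁻¹² × 1.64×10⁻² / 3.15×10⁻⁵ = 4.61×10⁻⁹ F.
C₂ = κ₂ε₀A/d₂ = 1.82 × 8.85×10⁻¹² × 1.64×10⁻² / 5.52×10⁻⁵ = 4.78×10⁻⁹ F.
C = (1/C₁ + 1/C₂)⁻¹ = 2.35×10⁻⁹ F.

C ≈ 2.35 nF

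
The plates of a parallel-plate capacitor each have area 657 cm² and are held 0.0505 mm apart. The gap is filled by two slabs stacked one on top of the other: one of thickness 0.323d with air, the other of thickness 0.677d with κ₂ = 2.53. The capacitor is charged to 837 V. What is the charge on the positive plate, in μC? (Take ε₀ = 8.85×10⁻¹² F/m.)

A = 657 cm² = 6.57×10⁻² m².
Stacked slabs ⇒ two capacitors in series, each with the full plate area.
C₁ = κ₁ε₀A/d₁ = 1.00 × 8.85×10⁻¹² × 6.57×10⁻² / 1.63×10⁻⁵ = 3.56×10⁻⁸ F.
C₂ = κ₂ε₀A/d₂ = 2.53 × 8.85×10⁻¹² × 6.57×10⁻² / 3.42×10⁻⁵ = 4.30×10⁻⁸ F.
C = (1/C₁ + 1/C₂)⁻¹ = 1.95×10⁻⁸ F.
Q = CV = 1.95×10⁻⁸ × 837 = 1.63×10⁻⁵ C.

16.3 μC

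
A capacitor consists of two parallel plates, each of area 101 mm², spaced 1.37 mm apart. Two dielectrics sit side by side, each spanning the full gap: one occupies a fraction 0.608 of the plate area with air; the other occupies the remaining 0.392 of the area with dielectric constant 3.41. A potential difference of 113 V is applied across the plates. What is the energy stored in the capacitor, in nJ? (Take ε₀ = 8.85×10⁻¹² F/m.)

A = 101 mm² = 1.01×10⁻⁴ m².
Side-by-side slabs ⇒ two capacitors in parallel, each spanning the full gap.
C₁ = κ₁ε₀A₁/d = 1.00 × 8.85×10⁻¹² × 6.14×10⁻⁵ / 1.37×10⁻³ = 3.97×10⁻¹³ F.
C₂ = κ₂ε₀A₂/d = 3.41 × 8.85×10⁻¹² × 3.96×10⁻⁵ / 1.37×10⁻³ = 8.72×10⁻¹³ F.
C = C₁ + C₂ = 1.27×10⁻¹² F.
U = ½CV² = ½ × 1.27×10⁻¹² × (113)² = 8.10×10⁻⁹ J.

8.10 nJ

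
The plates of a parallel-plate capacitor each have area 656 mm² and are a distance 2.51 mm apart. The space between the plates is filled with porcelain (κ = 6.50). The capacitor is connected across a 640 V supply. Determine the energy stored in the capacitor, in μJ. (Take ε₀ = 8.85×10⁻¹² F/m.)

A = 656 mm² = 6.56×10⁻⁴ m².
C = κε₀A/d = 6.50 × 8.85×10⁻¹² × 6.56×10⁻⁴ / 2.51×10⁻³ = 1.50×10⁻¹¹ F.
U = ½CV² = ½ × 1.50×10⁻¹¹ × (640)² = 3.08×10⁻⁶ J.

U ≈ 3.08 μJ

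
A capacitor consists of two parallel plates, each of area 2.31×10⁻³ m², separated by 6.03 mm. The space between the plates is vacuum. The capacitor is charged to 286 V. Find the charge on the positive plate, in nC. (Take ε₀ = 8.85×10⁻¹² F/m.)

C = ε₀A/d = 8.85×10⁻¹² × 2.31×10⁻³ / 6.03×10⁻³ = 3.39×10⁻¹² F.
Q = CV = 3.39×10⁻¹² × 286 = 9.70×10⁻¹⁰ C.

Q ≈ 0.970 nC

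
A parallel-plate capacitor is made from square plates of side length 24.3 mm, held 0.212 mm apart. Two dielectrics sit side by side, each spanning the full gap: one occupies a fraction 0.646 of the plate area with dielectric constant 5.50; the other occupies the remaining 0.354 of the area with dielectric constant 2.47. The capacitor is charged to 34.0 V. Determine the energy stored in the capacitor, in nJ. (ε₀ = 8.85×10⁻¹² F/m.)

U ≈ 63.1 nJ

A = (24.3 mm)² = 5.90×10⁻⁴ m².
Side-by-side slabs ⇒ two capacitors in parallel, each spanning the full gap.
C₁ = κ₁ε₀A₁/d = 5.50 × 8.85×10⁻¹² × 3.81×10⁻⁴ / 2.12×10⁻⁴ = 8.76×10⁻¹¹ F.
C₂ = κ₂ε₀A₂/d = 2.47 × 8.85×10⁻¹² × 2.09×10⁻⁴ / 2.12×10⁻⁴ = 2.16×10⁻¹¹ F.
C = C₁ + C₂ = 1.09×10⁻¹⁰ F.
U = ½CV² = ½ × 1.09×10⁻¹⁰ × (34.0)² = 6.31×10⁻⁸ J.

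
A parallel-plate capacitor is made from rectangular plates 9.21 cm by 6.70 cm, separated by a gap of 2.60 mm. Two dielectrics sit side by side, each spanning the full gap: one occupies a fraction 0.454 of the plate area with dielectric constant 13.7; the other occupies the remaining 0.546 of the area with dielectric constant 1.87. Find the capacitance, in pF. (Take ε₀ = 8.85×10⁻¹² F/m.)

A = 9.21 × 6.70 cm² = 6.17×10⁻³ m².
Side-by-side slabs ⇒ two capacitors in parallel, each spanning the full gap.
C₁ = κ₁ε₀A₁/d = 13.7 × 8.85×10⁻¹² × 2.80×10⁻³ / 2.60×10⁻³ = 1.31×10⁻¹⁰ F.
C₂ = κ₂ε₀A₂/d = 1.87 × 8.85×10⁻¹² × 3.37×10⁻³ / 2.60×10⁻³ = 2.14×10⁻¹¹ F.
C = C₁ + C₂ = 1.52×10⁻¹⁰ F.

C ≈ 152 pF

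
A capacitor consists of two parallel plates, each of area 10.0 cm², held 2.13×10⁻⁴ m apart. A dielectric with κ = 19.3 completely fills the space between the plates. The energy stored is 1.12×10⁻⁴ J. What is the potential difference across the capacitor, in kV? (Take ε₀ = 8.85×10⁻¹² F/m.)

0.529 kV

A = 10.0 cm² = 1.00×10⁻³ m².
C = κε₀A/d = 19.3 × 8.85×10⁻¹² × 1.00×10⁻³ / 2.13×10⁻⁴ = 8.02×10⁻¹⁰ F.
V = √(2U/C) = √(2 × 1.12×10⁻⁴ / 8.02×10⁻¹⁰) = 5.29×10² V.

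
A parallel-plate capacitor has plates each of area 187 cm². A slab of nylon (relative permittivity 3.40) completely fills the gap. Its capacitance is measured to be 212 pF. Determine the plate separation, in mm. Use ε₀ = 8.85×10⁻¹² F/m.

2.65 mm

A = 187 cm² = 1.87×10⁻² m².
d = κε₀A/C = 3.40 × 8.85×10⁻¹² × 1.87×10⁻² / 2.12×10⁻¹⁰ = 2.65×10⁻³ m.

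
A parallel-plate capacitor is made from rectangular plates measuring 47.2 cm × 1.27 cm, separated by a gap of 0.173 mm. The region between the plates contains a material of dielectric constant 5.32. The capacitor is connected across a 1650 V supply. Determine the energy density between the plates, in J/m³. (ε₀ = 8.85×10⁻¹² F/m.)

E = V/d = 1650 / 1.73×10⁻⁴ = 9.54×10⁶ V/m.
u = ½κε₀E² = ½ × 5.32 × 8.85×10⁻¹² × (9.54×10⁶)² = 2.14×10³ J/m³.

u ≈ 2141 J/m³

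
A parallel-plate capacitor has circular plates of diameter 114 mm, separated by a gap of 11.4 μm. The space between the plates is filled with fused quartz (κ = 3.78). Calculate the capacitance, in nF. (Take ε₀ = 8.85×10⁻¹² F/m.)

A = π(114/2 mm)² = 1.02×10⁻² m².
C = κε₀A/d = 3.78 × 8.85×10⁻¹² × 1.02×10⁻² / 1.14×10⁻⁵ = 3.00×10⁻⁸ F.

C ≈ 30.0 nF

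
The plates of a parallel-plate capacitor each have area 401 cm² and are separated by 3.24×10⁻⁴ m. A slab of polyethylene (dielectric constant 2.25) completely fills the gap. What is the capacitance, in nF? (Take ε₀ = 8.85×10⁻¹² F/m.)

2.46 nF

A = 401 cm² = 4.01×10⁻² m².
C = κε₀A/d = 2.25 × 8.85×10⁻¹² × 4.01×10⁻² / 3.24×10⁻⁴ = 2.46×10⁻⁹ F.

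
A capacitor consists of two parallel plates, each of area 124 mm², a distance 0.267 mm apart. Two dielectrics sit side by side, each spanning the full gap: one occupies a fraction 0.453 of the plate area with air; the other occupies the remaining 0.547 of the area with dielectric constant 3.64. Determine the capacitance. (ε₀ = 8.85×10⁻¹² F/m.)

C ≈ 10.0 pF

A = 124 mm² = 1.24×10⁻⁴ m².
Side-by-side slabs ⇒ two capacitors in parallel, each spanning the full gap.
C₁ = κ₁ε₀A₁/d = 1.00 × 8.85×10⁻¹² × 5.62×10⁻⁵ / 2.67×10⁻⁴ = 1.86×10⁻¹² F.
C₂ = κ₂ε₀A₂/d = 3.64 × 8.85×10⁻¹² × 6.78×10⁻⁵ / 2.67×10⁻⁴ = 8.18×10⁻¹² F.
C = C₁ + C₂ = 1.00×10⁻¹¹ F.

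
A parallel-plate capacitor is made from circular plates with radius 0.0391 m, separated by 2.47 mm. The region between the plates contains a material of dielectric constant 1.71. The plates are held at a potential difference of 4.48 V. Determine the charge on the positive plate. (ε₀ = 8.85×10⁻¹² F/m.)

A = π(0.0391 m)² = 4.80×10⁻³ m².
C = κε₀A/d = 1.71 × 8.85×10⁻¹² × 4.80×10⁻³ / 2.47×10⁻³ = 2.94×10⁻¹¹ F.
Q = CV = 2.94×10⁻¹¹ × 4.48 = 1.32×10⁻¹⁰ C.

Q ≈ 132 pC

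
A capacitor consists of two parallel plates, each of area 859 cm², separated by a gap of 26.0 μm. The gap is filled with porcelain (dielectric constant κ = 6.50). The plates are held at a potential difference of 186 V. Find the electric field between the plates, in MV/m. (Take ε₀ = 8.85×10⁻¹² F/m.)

E ≈ 7.15 MV/m

E = V/d = 186 / 2.60×10⁻⁵ = 7.15×10⁶ V/m.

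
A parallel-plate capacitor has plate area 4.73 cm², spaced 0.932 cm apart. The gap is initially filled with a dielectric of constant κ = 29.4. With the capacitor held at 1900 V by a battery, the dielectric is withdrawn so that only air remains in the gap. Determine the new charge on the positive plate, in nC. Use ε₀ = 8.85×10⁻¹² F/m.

A = 4.73 cm² = 4.73×10⁻⁴ m².
Initially C₁ = κε₀A/d = 29.4 × 8.85×10⁻¹² × 4.73×10⁻⁴ / 9.32×10⁻³ = 1.32×10⁻¹¹ F.
Q₁ = 2.51×10⁻⁸ C.
Battery connected ⇒ V is held fixed. C₂ = 0.0340 C₁ and Q = CV, so Q₂/Q₁ = C₂/C₁ = 0.0340.
Q₂ = 0.0340 × 2.51×10⁻⁸ = 8.53×10⁻¹⁰ C.

0.853 nC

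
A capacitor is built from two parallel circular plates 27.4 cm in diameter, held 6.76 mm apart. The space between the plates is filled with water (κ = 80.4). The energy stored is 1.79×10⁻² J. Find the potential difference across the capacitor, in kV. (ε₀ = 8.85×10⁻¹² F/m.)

2.40 kV

A = π(27.4/2 cm)² = 5.90×10⁻² m².
C = κε₀A/d = 80.4 × 8.85×10⁻¹² × 5.90×10⁻² / 6.76×10⁻³ = 6.21×10⁻⁹ F.
V = √(2U/C) = √(2 × 1.79×10⁻² / 6.21×10⁻⁹) = 2.40×10³ V.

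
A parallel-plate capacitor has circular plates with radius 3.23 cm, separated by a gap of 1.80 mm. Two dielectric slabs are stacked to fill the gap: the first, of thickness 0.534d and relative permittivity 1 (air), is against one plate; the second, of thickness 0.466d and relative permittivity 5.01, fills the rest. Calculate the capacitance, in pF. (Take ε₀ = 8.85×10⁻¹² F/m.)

A = π(3.23 cm)² = 3.28×10⁻³ m².
Stacked slabs ⇒ two capacitors in series, each with the full plate area.
C₁ = κ₁ε₀A/d₁ = 1.00 × 8.85×10⁻¹² × 3.28×10⁻³ / 9.61×10⁻⁴ = 3.02×10⁻¹¹ F.
C₂ = κ₂ε₀A/d₂ = 5.01 × 8.85×10⁻¹² × 3.28×10⁻³ / 8.39×10⁻⁴ = 1.73×10⁻¹⁰ F.
C = (1/C₁ + 1/C₂)⁻¹ = 2.57×10⁻¹¹ F.

C ≈ 25.7 pF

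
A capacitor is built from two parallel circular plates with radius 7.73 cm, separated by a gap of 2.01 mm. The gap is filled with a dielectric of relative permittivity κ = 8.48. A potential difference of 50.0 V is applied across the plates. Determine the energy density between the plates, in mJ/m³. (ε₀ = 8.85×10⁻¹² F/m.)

23.2 mJ/m³

E = V/d = 50.0 / 2.01×10⁻³ = 2.49×10⁴ V/m.
u = ½κε₀E² = ½ × 8.48 × 8.85×10⁻¹² × (2.49×10⁴)² = 2.32×10⁻² J/m³.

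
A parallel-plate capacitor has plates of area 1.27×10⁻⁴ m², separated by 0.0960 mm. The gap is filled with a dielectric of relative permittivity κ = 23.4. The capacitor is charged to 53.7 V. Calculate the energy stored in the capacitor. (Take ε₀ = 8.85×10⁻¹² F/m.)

C = κε₀A/d = 23.4 × 8.85×10⁻¹² × 1.27×10⁻⁴ / 9.60×10⁻⁵ = 2.74×10⁻¹⁰ F.
U = ½CV² = ½ × 2.74×10⁻¹⁰ × (53.7)² = 3.95×10⁻⁷ J.

U ≈ 395 nJ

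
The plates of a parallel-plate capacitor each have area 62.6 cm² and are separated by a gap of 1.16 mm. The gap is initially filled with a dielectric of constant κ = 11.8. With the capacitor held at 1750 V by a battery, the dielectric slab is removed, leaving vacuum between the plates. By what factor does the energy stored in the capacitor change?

U₂/U₁ ≈ 0.0847

Battery connected ⇒ V is held fixed.
C₂ = 0.0847 C₁ and U = ½CV², so U₂/U₁ = C₂/C₁ = 0.0847.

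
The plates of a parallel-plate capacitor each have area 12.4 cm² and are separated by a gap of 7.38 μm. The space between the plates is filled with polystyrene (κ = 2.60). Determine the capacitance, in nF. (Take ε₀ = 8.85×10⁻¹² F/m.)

A = 12.4 cm² = 1.24×10⁻³ m².
C = κε₀A/d = 2.60 × 8.85×10⁻¹² × 1.24×10⁻³ / 7.38×10⁻⁶ = 3.87×10⁻⁹ F.

C ≈ 3.87 nF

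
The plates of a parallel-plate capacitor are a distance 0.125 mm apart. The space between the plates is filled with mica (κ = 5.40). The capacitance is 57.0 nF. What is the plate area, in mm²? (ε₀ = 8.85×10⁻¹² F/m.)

A = Cd/(κε₀) = 5.70×10⁻⁸ × 1.25×10⁻⁴ / (5.40 × 8.85×10⁻¹²) = 0.149 m².

A ≈ 1.49×10⁵ mm²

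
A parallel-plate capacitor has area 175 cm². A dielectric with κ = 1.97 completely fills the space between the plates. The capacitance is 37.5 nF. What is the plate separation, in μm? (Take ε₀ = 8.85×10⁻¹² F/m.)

d ≈ 8.14 μm

A = 175 cm² = 1.75×10⁻² m².
d = κε₀A/C = 1.97 × 8.85×10⁻¹² × 1.75×10⁻² / 3.75×10⁻⁸ = 8.14×10⁻⁶ m.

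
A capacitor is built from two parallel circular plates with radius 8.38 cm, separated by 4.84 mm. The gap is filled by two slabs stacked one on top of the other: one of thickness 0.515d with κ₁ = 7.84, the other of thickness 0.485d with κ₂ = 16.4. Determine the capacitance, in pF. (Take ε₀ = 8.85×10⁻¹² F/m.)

A = π(8.38 cm)² = 2.21×10⁻² m².
Stacked slabs ⇒ two capacitors in series, each with the full plate area.
C₁ = κ₁ε₀A/d₁ = 7.84 × 8.85×10⁻¹² × 2.21×10⁻² / 2.49×10⁻³ = 6.14×10⁻¹⁰ F.
C₂ = κ₂ε₀A/d₂ = 16.4 × 8.85×10⁻¹² × 2.21×10⁻² / 2.35×10⁻³ = 1.36×10⁻⁹ F.
C = (1/C₁ + 1/C₂)⁻¹ = 4.23×10⁻¹⁰ F.

423 pF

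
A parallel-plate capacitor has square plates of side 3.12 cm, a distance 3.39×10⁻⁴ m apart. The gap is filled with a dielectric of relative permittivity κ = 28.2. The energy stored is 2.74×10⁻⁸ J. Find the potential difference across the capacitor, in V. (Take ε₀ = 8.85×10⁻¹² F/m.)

8.74 V

A = (3.12 cm)² = 9.73×10⁻⁴ m².
C = κε₀A/d = 28.2 × 8.85×10⁻¹² × 9.73×10⁻⁴ / 3.39×10⁻⁴ = 7.17×10⁻¹⁰ F.
V = √(2U/C) = √(2 × 2.74×10⁻⁸ / 7.17×10⁻¹⁰) = 8.74 V.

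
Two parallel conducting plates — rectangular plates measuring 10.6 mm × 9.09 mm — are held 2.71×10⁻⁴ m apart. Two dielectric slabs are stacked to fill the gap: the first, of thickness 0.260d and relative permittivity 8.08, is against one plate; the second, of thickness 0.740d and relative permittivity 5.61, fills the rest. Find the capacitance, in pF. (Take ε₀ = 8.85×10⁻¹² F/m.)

C ≈ 19.2 pF

A = 10.6 × 9.09 mm² = 9.64×10⁻⁵ m².
Stacked slabs ⇒ two capacitors in series, each with the full plate area.
C₁ = κ₁ε₀A/d₁ = 8.08 × 8.85×10⁻¹² × 9.64×10⁻⁵ / 7.05×10⁻⁵ = 9.78×10⁻¹¹ F.
C₂ = κ₂ε₀A/d₂ = 5.61 × 8.85×10⁻¹² × 9.64×10⁻⁵ / 2.01×10⁻⁴ = 2.39×10⁻¹¹ F.
C = (1/C₁ + 1/C₂)⁻¹ = 1.92×10⁻¹¹ F.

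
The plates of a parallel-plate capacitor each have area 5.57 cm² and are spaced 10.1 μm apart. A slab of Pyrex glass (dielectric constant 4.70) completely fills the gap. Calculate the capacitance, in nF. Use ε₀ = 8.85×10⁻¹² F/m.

A = 5.57 cm² = 5.57×10⁻⁴ m².
C = κε₀A/d = 4.70 × 8.85×10⁻¹² × 5.57×10⁻⁴ / 1.01×10⁻⁵ = 2.29×10⁻⁹ F.

2.29 nF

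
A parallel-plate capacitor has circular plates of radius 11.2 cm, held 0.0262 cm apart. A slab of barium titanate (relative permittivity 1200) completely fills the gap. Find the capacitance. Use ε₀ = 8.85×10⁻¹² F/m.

A = π(11.2 cm)² = 3.94×10⁻² m².
C = κε₀A/d = 1200 × 8.85×10⁻¹² × 3.94×10⁻² / 2.62×10⁻⁴ = 1.60×10⁻⁶ F.

1.60 μF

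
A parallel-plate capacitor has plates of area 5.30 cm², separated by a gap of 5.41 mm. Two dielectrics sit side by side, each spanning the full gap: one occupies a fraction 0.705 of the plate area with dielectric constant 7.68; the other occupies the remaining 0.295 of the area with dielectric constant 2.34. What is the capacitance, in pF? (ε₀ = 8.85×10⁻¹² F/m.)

C ≈ 5.29 pF

A = 5.30 cm² = 5.30×10⁻⁴ m².
Side-by-side slabs ⇒ two capacitors in parallel, each spanning the full gap.
C₁ = κ₁ε₀A₁/d = 7.68 × 8.85×10⁻¹² × 3.74×10⁻⁴ / 5.41×10⁻³ = 4.69×10⁻¹² F.
C₂ = κ₂ε₀A₂/d = 2.34 × 8.85×10⁻¹² × 1.56×10⁻⁴ / 5.41×10⁻³ = 5.98×10⁻¹³ F.
C = C₁ + C₂ = 5.29×10⁻¹² F.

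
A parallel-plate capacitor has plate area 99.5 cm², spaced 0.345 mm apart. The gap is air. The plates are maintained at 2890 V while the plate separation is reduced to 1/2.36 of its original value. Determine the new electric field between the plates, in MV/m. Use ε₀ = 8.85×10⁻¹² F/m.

E ≈ 19.8 MV/m

A = 99.5 cm² = 9.95×10⁻³ m².
Initially C₁ = ε₀A/d = 8.85×10⁻¹² × 9.95×10⁻³ / 3.45×10⁻⁴ = 2.55×10⁻¹⁰ F.
E₁ = 8.38×10⁶ V/m.
Battery connected ⇒ V is held fixed. E = V/d, so E₂/E₁ = d₁/d₂ = 2.36.
E₂ = 2.36 × 8.38×10⁶ = 1.98×10⁷ V/m.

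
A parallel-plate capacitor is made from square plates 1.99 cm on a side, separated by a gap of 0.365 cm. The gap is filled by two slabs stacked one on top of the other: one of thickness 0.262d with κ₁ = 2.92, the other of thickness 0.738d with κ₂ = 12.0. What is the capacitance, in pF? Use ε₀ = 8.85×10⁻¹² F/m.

A = (1.99 cm)² = 3.96×10⁻⁴ m².
Stacked slabs ⇒ two capacitors in series, each with the full plate area.
C₁ = κ₁ε₀A/d₁ = 2.92 × 8.85×10⁻¹² × 3.96×10⁻⁴ / 9.56×10⁻⁴ = 1.07×10⁻¹¹ F.
C₂ = κ₂ε₀A/d₂ = 12.0 × 8.85×10⁻¹² × 3.96×10⁻⁴ / 2.69×10⁻³ = 1.56×10⁻¹¹ F.
C = (1/C₁ + 1/C₂)⁻¹ = 6.35×10⁻¹² F.

6.35 pF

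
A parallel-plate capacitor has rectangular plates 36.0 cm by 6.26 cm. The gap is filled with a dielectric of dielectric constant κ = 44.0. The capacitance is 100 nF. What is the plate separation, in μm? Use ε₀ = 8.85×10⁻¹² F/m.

d ≈ 87.8 μm

A = 36.0 × 6.26 cm² = 2.25×10⁻² m².
d = κε₀A/C = 44.0 × 8.85×10⁻¹² × 2.25×10⁻² / 1.00×10⁻⁷ = 8.78×10⁻⁵ m.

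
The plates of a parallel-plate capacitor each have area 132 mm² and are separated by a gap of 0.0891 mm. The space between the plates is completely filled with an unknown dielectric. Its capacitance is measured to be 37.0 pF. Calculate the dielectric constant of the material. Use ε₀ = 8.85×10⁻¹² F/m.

A = 132 mm² = 1.32×10⁻⁴ m².
κ = Cd/(ε₀A) = 3.70×10⁻¹¹ × 8.91×10⁻⁵ / (8.85×10⁻¹² × 1.32×10⁻⁴) = 2.82.

κ ≈ 2.82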